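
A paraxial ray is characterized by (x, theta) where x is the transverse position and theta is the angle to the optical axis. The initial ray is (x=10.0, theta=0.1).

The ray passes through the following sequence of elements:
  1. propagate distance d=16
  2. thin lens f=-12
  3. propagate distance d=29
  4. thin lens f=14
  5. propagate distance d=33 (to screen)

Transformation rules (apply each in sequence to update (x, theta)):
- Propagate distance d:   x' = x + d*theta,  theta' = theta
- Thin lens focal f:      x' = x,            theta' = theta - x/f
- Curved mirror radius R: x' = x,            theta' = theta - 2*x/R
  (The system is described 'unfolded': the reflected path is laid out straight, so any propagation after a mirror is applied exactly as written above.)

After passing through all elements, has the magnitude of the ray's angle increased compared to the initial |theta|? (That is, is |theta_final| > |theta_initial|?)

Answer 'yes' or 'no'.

Initial: x=10.0000 theta=0.1000
After 1 (propagate distance d=16): x=11.6000 theta=0.1000
After 2 (thin lens f=-12): x=11.6000 theta=16/15 (≈1.0667)
After 3 (propagate distance d=29): x=638/15 (≈42.5333) theta=16/15 (≈1.0667)
After 4 (thin lens f=14): x=638/15 (≈42.5333) theta=-69/35 (≈-1.9714)
After 5 (propagate distance d=33 (to screen)): x=-473/21 (≈-22.5238) theta=-69/35 (≈-1.9714)
|theta_initial|=0.1000 |theta_final|=69/35 (≈1.9714) -> increased

Answer: yes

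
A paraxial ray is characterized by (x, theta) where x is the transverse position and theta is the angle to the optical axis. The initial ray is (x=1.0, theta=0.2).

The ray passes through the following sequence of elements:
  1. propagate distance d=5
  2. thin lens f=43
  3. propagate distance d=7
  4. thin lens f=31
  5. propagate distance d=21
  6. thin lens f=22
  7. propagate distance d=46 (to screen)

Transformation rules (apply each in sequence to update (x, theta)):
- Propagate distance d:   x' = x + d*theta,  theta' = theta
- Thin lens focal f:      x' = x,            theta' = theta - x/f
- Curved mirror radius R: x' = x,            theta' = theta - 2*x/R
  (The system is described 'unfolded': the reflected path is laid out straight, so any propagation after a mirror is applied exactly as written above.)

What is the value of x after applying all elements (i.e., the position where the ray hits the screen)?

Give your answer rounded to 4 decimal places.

Answer: -2.0998

Derivation:
Initial: x=1.0000 theta=0.2000
After 1 (propagate distance d=5): x=2.0000 theta=0.2000
After 2 (thin lens f=43): x=2.0000 theta=33/215 (≈0.1535)
After 3 (propagate distance d=7): x=661/215 (≈3.0744) theta=33/215 (≈0.1535)
After 4 (thin lens f=31): x=661/215 (≈3.0744) theta=362/6665 (≈0.0543)
After 5 (propagate distance d=21): x=28093/6665 (≈4.2150) theta=362/6665 (≈0.0543)
After 6 (thin lens f=22): x=28093/6665 (≈4.2150) theta=-20129/146630 (≈-0.1373)
After 7 (propagate distance d=46 (to screen)): x=-153944/73315 (≈-2.0998) theta=-20129/146630 (≈-0.1373)
Rounded to 4 decimal places: x = -2.0998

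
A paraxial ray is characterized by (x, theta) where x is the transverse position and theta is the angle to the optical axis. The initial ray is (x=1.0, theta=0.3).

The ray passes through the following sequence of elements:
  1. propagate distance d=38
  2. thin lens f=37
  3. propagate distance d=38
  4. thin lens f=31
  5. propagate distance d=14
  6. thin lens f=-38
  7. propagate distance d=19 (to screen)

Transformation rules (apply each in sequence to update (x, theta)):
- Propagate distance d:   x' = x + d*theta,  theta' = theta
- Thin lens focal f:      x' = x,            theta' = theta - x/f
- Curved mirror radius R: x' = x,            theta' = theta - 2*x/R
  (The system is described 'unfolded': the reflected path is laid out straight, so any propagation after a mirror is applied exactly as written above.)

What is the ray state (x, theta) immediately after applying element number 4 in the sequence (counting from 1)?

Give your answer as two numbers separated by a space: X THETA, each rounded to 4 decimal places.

Answer: 11.0649 -0.3921

Derivation:
Initial: x=1.0000 theta=0.3000
After 1 (propagate distance d=38): x=12.4000 theta=0.3000
After 2 (thin lens f=37): x=12.4000 theta=-13/370 (≈-0.0351)
After 3 (propagate distance d=38): x=2047/185 (≈11.0649) theta=-13/370 (≈-0.0351)
After 4 (thin lens f=31): x=2047/185 (≈11.0649) theta=-4497/11470 (≈-0.3921)
Rounded to 4 decimal places: x = 11.0649, theta = -0.3921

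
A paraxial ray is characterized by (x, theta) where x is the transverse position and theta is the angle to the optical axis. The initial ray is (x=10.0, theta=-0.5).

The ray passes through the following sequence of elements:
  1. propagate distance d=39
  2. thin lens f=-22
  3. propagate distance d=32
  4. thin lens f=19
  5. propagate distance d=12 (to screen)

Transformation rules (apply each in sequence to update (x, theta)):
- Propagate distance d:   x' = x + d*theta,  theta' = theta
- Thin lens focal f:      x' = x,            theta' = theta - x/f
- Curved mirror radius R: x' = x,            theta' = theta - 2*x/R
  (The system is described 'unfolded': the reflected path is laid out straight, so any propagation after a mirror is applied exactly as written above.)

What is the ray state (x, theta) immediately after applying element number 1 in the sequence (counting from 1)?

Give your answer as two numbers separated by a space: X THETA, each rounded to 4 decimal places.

Answer: -9.5000 -0.5000

Derivation:
Initial: x=10.0000 theta=-0.5000
After 1 (propagate distance d=39): x=-9.5000 theta=-0.5000
Rounded to 4 decimal places: x = -9.5000, theta = -0.5000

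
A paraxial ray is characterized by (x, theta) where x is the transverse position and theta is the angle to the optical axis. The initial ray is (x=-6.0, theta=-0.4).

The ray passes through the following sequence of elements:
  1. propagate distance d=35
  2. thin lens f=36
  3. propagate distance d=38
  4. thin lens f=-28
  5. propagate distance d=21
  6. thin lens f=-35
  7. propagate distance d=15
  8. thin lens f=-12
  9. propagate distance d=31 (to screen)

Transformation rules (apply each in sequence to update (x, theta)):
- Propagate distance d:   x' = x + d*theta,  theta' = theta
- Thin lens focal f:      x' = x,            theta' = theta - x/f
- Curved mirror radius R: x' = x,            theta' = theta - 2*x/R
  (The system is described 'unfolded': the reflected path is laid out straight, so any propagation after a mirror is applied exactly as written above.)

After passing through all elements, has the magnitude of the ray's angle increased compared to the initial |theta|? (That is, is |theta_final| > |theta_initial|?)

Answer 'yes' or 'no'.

Initial: x=-6.0000 theta=-0.4000
After 1 (propagate distance d=35): x=-20.0000 theta=-0.4000
After 2 (thin lens f=36): x=-20.0000 theta=7/45 (≈0.1556)
After 3 (propagate distance d=38): x=-634/45 (≈-14.0889) theta=7/45 (≈0.1556)
After 4 (thin lens f=-28): x=-634/45 (≈-14.0889) theta=-73/210 (≈-0.3476)
After 5 (propagate distance d=21): x=-385/18 (≈-21.3889) theta=-73/210 (≈-0.3476)
After 6 (thin lens f=-35): x=-385/18 (≈-21.3889) theta=-302/315 (≈-0.9587)
After 7 (propagate distance d=15): x=-4507/126 (≈-35.7698) theta=-302/315 (≈-0.9587)
After 8 (thin lens f=-12): x=-4507/126 (≈-35.7698) theta=-29783/7560 (≈-3.9396)
After 9 (propagate distance d=31 (to screen)): x=-1193693/7560 (≈-157.8959) theta=-29783/7560 (≈-3.9396)
|theta_initial|=0.4000 |theta_final|=29783/7560 (≈3.9396) -> increased

Answer: yes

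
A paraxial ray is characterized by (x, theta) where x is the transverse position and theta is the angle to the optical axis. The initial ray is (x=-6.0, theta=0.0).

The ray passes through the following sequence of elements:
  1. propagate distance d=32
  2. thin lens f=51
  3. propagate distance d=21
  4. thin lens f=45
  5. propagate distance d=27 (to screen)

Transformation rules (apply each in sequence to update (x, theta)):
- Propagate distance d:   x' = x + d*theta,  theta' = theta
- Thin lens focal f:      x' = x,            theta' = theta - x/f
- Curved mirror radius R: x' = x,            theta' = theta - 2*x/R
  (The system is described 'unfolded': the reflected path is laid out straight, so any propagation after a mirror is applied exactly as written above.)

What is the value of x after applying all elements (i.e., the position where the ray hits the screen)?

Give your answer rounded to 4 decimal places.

Answer: 1.7647

Derivation:
Initial: x=-6.0000 theta=0.0000
After 1 (propagate distance d=32): x=-6.0000 theta=0.0000
After 2 (thin lens f=51): x=-6.0000 theta=2/17 (≈0.1176)
After 3 (propagate distance d=21): x=-60/17 (≈-3.5294) theta=2/17 (≈0.1176)
After 4 (thin lens f=45): x=-60/17 (≈-3.5294) theta=10/51 (≈0.1961)
After 5 (propagate distance d=27 (to screen)): x=30/17 (≈1.7647) theta=10/51 (≈0.1961)
Rounded to 4 decimal places: x = 1.7647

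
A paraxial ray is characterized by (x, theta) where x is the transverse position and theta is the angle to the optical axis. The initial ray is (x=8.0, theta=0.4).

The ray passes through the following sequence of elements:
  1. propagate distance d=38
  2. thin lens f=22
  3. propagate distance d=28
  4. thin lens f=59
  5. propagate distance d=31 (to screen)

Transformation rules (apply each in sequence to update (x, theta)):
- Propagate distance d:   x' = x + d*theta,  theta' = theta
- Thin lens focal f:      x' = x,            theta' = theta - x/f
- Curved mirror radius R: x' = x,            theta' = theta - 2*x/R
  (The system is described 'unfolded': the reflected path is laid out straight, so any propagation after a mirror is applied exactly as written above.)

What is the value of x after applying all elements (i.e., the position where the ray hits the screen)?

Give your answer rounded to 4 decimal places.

Initial: x=8.0000 theta=0.4000
After 1 (propagate distance d=38): x=23.2000 theta=0.4000
After 2 (thin lens f=22): x=23.2000 theta=-36/55 (≈-0.6545)
After 3 (propagate distance d=28): x=268/55 (≈4.8727) theta=-36/55 (≈-0.6545)
After 4 (thin lens f=59): x=268/55 (≈4.8727) theta=-2392/3245 (≈-0.7371)
After 5 (propagate distance d=31 (to screen)): x=-11668/649 (≈-17.9784) theta=-2392/3245 (≈-0.7371)
Rounded to 4 decimal places: x = -17.9784

Answer: -17.9784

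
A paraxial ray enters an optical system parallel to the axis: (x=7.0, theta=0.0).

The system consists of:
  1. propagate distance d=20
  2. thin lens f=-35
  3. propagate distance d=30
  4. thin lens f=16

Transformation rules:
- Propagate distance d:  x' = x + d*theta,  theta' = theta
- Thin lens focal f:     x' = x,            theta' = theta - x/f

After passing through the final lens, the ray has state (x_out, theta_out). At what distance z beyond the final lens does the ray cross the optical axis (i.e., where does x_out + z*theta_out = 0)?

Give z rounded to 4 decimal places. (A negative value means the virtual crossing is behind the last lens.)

Initial: x=7.0000 theta=0.0000
After 1 (propagate distance d=20): x=7.0000 theta=0.0000
After 2 (thin lens f=-35): x=7.0000 theta=0.2000
After 3 (propagate distance d=30): x=13.0000 theta=0.2000
After 4 (thin lens f=16): x=13.0000 theta=-0.6125
z_focus = -x_out/theta_out = -(13.0000)/(-0.6125) = 1040/49 ≈ 21.2245
Rounded to 4 decimal places: z = 21.2245

Answer: 21.2245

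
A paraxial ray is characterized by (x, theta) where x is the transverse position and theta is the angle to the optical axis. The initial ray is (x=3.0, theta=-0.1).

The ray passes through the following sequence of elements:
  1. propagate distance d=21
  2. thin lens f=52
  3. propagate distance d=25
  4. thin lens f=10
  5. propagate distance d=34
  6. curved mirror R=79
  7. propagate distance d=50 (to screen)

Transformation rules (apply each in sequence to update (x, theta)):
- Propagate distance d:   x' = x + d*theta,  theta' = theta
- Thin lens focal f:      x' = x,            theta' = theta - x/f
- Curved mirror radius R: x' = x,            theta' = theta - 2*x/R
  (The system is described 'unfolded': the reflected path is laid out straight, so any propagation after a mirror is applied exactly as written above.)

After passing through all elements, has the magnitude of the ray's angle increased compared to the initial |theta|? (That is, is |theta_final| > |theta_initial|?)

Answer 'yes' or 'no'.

Answer: no

Derivation:
Initial: x=3.0000 theta=-0.1000
After 1 (propagate distance d=21): x=0.9000 theta=-0.1000
After 2 (thin lens f=52): x=0.9000 theta=-61/520 (≈-0.1173)
After 3 (propagate distance d=25): x=-1057/520 (≈-2.0327) theta=-61/520 (≈-0.1173)
After 4 (thin lens f=10): x=-1057/520 (≈-2.0327) theta=447/5200 (≈0.0860)
After 5 (propagate distance d=34): x=0.8900 theta=447/5200 (≈0.0860)
After 6 (curved mirror R=79): x=0.8900 theta=26057/410800 (≈0.0634)
After 7 (propagate distance d=50 (to screen)): x=834231/205400 (≈4.0615) theta=26057/410800 (≈0.0634)
|theta_initial|=0.1000 |theta_final|=26057/410800 (≈0.0634) -> not increased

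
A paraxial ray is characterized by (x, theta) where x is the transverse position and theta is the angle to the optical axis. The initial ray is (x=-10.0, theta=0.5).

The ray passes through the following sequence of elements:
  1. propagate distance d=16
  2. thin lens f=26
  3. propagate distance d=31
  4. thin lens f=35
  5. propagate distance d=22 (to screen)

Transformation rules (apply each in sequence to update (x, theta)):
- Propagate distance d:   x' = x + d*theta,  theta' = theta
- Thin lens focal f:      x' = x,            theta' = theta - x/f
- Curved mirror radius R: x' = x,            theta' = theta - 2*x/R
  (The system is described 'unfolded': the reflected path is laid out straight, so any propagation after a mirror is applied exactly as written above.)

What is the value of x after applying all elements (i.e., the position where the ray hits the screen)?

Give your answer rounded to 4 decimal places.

Answer: 18.5923

Derivation:
Initial: x=-10.0000 theta=0.5000
After 1 (propagate distance d=16): x=-2.0000 theta=0.5000
After 2 (thin lens f=26): x=-2.0000 theta=15/26 (≈0.5769)
After 3 (propagate distance d=31): x=413/26 (≈15.8846) theta=15/26 (≈0.5769)
After 4 (thin lens f=35): x=413/26 (≈15.8846) theta=8/65 (≈0.1231)
After 5 (propagate distance d=22 (to screen)): x=2417/130 (≈18.5923) theta=8/65 (≈0.1231)
Rounded to 4 decimal places: x = 18.5923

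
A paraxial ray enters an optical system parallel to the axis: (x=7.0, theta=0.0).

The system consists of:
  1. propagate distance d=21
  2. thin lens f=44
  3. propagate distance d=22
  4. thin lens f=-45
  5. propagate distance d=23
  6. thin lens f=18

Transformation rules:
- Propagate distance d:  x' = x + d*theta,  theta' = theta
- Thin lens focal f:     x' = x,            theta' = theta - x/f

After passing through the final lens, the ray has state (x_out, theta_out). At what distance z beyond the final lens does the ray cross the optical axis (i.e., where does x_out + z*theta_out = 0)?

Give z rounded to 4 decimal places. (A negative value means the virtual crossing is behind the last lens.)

Answer: 9.4834

Derivation:
Initial: x=7.0000 theta=0.0000
After 1 (propagate distance d=21): x=7.0000 theta=0.0000
After 2 (thin lens f=44): x=7.0000 theta=-7/44 (≈-0.1591)
After 3 (propagate distance d=22): x=3.5000 theta=-7/44 (≈-0.1591)
After 4 (thin lens f=-45): x=3.5000 theta=-161/1980 (≈-0.0813)
After 5 (propagate distance d=23): x=3227/1980 (≈1.6298) theta=-161/1980 (≈-0.0813)
After 6 (thin lens f=18): x=3227/1980 (≈1.6298) theta=-1225/7128 (≈-0.1719)
z_focus = -x_out/theta_out = -(3227/1980)/(-1225/7128) = 8298/875 ≈ 9.4834
Rounded to 4 decimal places: z = 9.4834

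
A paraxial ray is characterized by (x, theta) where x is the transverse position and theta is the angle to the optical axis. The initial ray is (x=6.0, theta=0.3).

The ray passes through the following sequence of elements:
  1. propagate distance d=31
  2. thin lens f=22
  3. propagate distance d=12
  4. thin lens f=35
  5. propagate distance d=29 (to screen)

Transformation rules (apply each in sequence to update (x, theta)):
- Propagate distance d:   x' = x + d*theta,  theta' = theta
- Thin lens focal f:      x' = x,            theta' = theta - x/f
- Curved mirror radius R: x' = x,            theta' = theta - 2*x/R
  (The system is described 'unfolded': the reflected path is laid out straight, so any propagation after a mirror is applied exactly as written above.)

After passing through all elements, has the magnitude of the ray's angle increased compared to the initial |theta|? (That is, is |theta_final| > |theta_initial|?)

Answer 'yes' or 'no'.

Initial: x=6.0000 theta=0.3000
After 1 (propagate distance d=31): x=15.3000 theta=0.3000
After 2 (thin lens f=22): x=15.3000 theta=-87/220 (≈-0.3955)
After 3 (propagate distance d=12): x=1161/110 (≈10.5545) theta=-87/220 (≈-0.3955)
After 4 (thin lens f=35): x=1161/110 (≈10.5545) theta=-5367/7700 (≈-0.6970)
After 5 (propagate distance d=29 (to screen)): x=-74373/7700 (≈-9.6588) theta=-5367/7700 (≈-0.6970)
|theta_initial|=0.3000 |theta_final|=5367/7700 (≈0.6970) -> increased

Answer: yes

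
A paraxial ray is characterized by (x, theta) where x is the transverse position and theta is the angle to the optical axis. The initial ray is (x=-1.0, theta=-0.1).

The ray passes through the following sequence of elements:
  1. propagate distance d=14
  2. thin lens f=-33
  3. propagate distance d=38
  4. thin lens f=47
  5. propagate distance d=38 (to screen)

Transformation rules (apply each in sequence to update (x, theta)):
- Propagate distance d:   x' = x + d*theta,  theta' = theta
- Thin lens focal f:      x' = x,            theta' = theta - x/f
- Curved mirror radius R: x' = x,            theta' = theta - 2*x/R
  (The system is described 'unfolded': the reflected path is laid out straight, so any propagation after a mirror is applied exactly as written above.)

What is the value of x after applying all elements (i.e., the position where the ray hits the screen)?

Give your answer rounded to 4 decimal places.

Initial: x=-1.0000 theta=-0.1000
After 1 (propagate distance d=14): x=-2.4000 theta=-0.1000
After 2 (thin lens f=-33): x=-2.4000 theta=-19/110 (≈-0.1727)
After 3 (propagate distance d=38): x=-493/55 (≈-8.9636) theta=-19/110 (≈-0.1727)
After 4 (thin lens f=47): x=-493/55 (≈-8.9636) theta=93/5170 (≈0.0180)
After 5 (propagate distance d=38 (to screen)): x=-21404/2585 (≈-8.2801) theta=93/5170 (≈0.0180)
Rounded to 4 decimal places: x = -8.2801

Answer: -8.2801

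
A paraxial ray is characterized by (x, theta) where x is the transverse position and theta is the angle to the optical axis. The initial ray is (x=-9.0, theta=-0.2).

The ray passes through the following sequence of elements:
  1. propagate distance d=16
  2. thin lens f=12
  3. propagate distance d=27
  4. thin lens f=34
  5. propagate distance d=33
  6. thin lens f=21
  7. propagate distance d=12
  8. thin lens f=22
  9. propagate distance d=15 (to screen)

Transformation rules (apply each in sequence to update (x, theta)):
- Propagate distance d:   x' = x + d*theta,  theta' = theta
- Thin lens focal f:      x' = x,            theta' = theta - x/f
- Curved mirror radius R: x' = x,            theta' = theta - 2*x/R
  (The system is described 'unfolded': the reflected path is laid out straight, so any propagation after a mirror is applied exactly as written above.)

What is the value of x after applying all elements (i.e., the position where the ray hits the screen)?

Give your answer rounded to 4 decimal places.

Answer: -5.8260

Derivation:
Initial: x=-9.0000 theta=-0.2000
After 1 (propagate distance d=16): x=-12.2000 theta=-0.2000
After 2 (thin lens f=12): x=-12.2000 theta=49/60 (≈0.8167)
After 3 (propagate distance d=27): x=9.8500 theta=49/60 (≈0.8167)
After 4 (thin lens f=34): x=9.8500 theta=215/408 (≈0.5270)
After 5 (propagate distance d=33): x=18523/680 (≈27.2397) theta=215/408 (≈0.5270)
After 6 (thin lens f=21): x=18523/680 (≈27.2397) theta=-1833/2380 (≈-0.7702)
After 7 (propagate distance d=12): x=85669/4760 (≈17.9977) theta=-1833/2380 (≈-0.7702)
After 8 (thin lens f=22): x=85669/4760 (≈17.9977) theta=-166321/104720 (≈-1.5882)
After 9 (propagate distance d=15 (to screen)): x=-610097/104720 (≈-5.8260) theta=-166321/104720 (≈-1.5882)
Rounded to 4 decimal places: x = -5.8260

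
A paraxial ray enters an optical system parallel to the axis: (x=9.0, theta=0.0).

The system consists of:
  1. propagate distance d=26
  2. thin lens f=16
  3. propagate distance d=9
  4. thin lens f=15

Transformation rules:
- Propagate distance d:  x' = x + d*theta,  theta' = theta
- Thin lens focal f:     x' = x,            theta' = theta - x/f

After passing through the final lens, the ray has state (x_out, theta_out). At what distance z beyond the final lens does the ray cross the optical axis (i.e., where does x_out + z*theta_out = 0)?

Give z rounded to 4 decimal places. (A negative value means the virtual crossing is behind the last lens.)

Answer: 4.7727

Derivation:
Initial: x=9.0000 theta=0.0000
After 1 (propagate distance d=26): x=9.0000 theta=0.0000
After 2 (thin lens f=16): x=9.0000 theta=-0.5625
After 3 (propagate distance d=9): x=3.9375 theta=-0.5625
After 4 (thin lens f=15): x=3.9375 theta=-0.8250
z_focus = -x_out/theta_out = -(3.9375)/(-0.8250) = 105/22 ≈ 4.7727
Rounded to 4 decimal places: z = 4.7727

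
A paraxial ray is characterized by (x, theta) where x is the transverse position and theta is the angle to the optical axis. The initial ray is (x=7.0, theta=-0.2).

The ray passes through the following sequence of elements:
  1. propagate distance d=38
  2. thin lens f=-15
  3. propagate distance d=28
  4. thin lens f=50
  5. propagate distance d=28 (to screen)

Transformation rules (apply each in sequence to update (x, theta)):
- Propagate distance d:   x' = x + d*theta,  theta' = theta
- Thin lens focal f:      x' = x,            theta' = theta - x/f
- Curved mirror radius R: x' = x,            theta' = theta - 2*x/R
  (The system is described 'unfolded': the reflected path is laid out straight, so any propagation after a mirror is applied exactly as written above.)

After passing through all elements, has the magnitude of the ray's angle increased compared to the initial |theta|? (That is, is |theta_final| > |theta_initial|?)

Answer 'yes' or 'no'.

Answer: no

Derivation:
Initial: x=7.0000 theta=-0.2000
After 1 (propagate distance d=38): x=-0.6000 theta=-0.2000
After 2 (thin lens f=-15): x=-0.6000 theta=-0.2400
After 3 (propagate distance d=28): x=-7.3200 theta=-0.2400
After 4 (thin lens f=50): x=-7.3200 theta=-0.0936
After 5 (propagate distance d=28 (to screen)): x=-9.9408 theta=-0.0936
|theta_initial|=0.2000 |theta_final|=0.0936 -> not increased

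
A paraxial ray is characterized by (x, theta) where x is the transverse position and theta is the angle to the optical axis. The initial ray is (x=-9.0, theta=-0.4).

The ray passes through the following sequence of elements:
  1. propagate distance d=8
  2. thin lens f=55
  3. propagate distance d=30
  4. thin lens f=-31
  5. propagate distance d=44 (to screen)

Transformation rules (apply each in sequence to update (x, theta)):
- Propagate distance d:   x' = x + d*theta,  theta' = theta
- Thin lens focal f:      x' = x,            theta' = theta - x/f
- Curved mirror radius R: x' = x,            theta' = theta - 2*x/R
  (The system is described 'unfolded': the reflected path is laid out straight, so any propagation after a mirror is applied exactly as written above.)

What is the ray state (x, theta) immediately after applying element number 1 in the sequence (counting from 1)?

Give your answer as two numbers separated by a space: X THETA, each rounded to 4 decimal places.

Initial: x=-9.0000 theta=-0.4000
After 1 (propagate distance d=8): x=-12.2000 theta=-0.4000
Rounded to 4 decimal places: x = -12.2000, theta = -0.4000

Answer: -12.2000 -0.4000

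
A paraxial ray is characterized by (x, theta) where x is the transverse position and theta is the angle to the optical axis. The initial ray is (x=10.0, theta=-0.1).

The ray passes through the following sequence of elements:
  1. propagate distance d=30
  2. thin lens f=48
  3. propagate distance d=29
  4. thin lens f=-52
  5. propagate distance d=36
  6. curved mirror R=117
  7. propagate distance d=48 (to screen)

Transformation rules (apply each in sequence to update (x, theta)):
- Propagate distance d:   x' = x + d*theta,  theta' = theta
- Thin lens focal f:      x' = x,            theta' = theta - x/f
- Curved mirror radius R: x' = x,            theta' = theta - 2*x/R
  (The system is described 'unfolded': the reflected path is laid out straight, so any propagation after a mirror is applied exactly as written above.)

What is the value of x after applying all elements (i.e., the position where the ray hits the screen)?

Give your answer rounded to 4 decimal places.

Initial: x=10.0000 theta=-0.1000
After 1 (propagate distance d=30): x=7.0000 theta=-0.1000
After 2 (thin lens f=48): x=7.0000 theta=-59/240 (≈-0.2458)
After 3 (propagate distance d=29): x=-31/240 (≈-0.1292) theta=-59/240 (≈-0.2458)
After 4 (thin lens f=-52): x=-31/240 (≈-0.1292) theta=-1033/4160 (≈-0.2483)
After 5 (propagate distance d=36): x=-14147/1560 (≈-9.0686) theta=-1033/4160 (≈-0.2483)
After 6 (curved mirror R=117): x=-14147/1560 (≈-9.0686) theta=-136231/1460160 (≈-0.0933)
After 7 (propagate distance d=48 (to screen)): x=-164839/12168 (≈-13.5469) theta=-136231/1460160 (≈-0.0933)
Rounded to 4 decimal places: x = -13.5469

Answer: -13.5469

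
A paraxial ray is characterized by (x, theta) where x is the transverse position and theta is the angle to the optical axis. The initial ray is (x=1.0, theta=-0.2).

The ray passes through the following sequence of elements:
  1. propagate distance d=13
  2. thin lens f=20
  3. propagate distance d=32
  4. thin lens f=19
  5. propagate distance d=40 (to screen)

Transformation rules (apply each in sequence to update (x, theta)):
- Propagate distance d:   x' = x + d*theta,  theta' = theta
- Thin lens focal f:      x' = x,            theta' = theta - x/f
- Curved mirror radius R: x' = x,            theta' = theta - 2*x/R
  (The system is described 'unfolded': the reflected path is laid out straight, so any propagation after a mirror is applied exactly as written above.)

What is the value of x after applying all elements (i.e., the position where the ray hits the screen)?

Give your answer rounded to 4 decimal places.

Initial: x=1.0000 theta=-0.2000
After 1 (propagate distance d=13): x=-1.6000 theta=-0.2000
After 2 (thin lens f=20): x=-1.6000 theta=-0.1200
After 3 (propagate distance d=32): x=-5.4400 theta=-0.1200
After 4 (thin lens f=19): x=-5.4400 theta=79/475 (≈0.1663)
After 5 (propagate distance d=40 (to screen)): x=576/475 (≈1.2126) theta=79/475 (≈0.1663)
Rounded to 4 decimal places: x = 1.2126

Answer: 1.2126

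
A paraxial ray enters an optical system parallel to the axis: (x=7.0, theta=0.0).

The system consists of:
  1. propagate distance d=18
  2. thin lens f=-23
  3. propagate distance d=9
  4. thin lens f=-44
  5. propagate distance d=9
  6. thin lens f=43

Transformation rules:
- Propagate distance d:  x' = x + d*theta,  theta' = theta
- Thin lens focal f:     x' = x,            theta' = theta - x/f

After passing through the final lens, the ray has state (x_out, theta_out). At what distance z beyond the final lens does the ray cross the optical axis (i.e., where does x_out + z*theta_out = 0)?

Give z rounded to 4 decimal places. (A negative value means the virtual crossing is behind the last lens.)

Initial: x=7.0000 theta=0.0000
After 1 (propagate distance d=18): x=7.0000 theta=0.0000
After 2 (thin lens f=-23): x=7.0000 theta=7/23 (≈0.3043)
After 3 (propagate distance d=9): x=224/23 (≈9.7391) theta=7/23 (≈0.3043)
After 4 (thin lens f=-44): x=224/23 (≈9.7391) theta=133/253 (≈0.5257)
After 5 (propagate distance d=9): x=3661/253 (≈14.4704) theta=133/253 (≈0.5257)
After 6 (thin lens f=43): x=3661/253 (≈14.4704) theta=2058/10879 (≈0.1892)
z_focus = -x_out/theta_out = -(3661/253)/(2058/10879) = -22489/294 ≈ -76.4932
Rounded to 4 decimal places: z = -76.4932

Answer: -76.4932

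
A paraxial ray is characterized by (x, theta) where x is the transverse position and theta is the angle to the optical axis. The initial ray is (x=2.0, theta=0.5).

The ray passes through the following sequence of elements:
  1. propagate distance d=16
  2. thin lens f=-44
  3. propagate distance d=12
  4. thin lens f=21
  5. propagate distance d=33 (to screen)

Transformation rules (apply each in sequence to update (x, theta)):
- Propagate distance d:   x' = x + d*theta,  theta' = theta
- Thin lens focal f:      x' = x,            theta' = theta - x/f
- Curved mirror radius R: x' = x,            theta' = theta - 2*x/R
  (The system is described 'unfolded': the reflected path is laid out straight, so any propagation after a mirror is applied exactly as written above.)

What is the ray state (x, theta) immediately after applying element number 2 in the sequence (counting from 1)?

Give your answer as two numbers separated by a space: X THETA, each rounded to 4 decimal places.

Answer: 10.0000 0.7273

Derivation:
Initial: x=2.0000 theta=0.5000
After 1 (propagate distance d=16): x=10.0000 theta=0.5000
After 2 (thin lens f=-44): x=10.0000 theta=8/11 (≈0.7273)
Rounded to 4 decimal places: x = 10.0000, theta = 0.7273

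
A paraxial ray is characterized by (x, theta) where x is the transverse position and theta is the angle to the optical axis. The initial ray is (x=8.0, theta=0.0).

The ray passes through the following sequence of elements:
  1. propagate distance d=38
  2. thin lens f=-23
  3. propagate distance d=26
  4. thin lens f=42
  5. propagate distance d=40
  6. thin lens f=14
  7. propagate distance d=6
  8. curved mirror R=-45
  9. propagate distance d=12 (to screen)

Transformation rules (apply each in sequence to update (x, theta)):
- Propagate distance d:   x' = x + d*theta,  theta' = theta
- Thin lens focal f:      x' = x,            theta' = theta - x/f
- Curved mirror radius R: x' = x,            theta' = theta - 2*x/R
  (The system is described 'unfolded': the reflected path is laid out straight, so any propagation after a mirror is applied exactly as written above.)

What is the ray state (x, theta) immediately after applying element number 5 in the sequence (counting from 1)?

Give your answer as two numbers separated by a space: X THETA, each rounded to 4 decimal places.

Answer: 14.7246 -0.0580

Derivation:
Initial: x=8.0000 theta=0.0000
After 1 (propagate distance d=38): x=8.0000 theta=0.0000
After 2 (thin lens f=-23): x=8.0000 theta=8/23 (≈0.3478)
After 3 (propagate distance d=26): x=392/23 (≈17.0435) theta=8/23 (≈0.3478)
After 4 (thin lens f=42): x=392/23 (≈17.0435) theta=-4/69 (≈-0.0580)
After 5 (propagate distance d=40): x=1016/69 (≈14.7246) theta=-4/69 (≈-0.0580)
Rounded to 4 decimal places: x = 14.7246, theta = -0.0580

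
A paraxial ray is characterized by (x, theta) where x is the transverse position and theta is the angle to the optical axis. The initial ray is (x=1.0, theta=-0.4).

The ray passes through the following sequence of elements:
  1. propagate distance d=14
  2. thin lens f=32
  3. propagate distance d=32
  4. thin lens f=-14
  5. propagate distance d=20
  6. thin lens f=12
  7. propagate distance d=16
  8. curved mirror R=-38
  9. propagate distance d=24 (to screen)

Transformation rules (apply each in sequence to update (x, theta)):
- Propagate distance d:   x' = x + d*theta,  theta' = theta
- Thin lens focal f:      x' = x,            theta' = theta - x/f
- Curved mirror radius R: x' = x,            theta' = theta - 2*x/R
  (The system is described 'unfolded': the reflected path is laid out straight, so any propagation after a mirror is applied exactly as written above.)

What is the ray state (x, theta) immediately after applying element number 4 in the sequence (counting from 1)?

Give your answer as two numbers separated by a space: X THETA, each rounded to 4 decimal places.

Answer: -12.8000 -1.1705

Derivation:
Initial: x=1.0000 theta=-0.4000
After 1 (propagate distance d=14): x=-4.6000 theta=-0.4000
After 2 (thin lens f=32): x=-4.6000 theta=-41/160 (≈-0.2563)
After 3 (propagate distance d=32): x=-12.8000 theta=-41/160 (≈-0.2563)
After 4 (thin lens f=-14): x=-12.8000 theta=-1311/1120 (≈-1.1705)
Rounded to 4 decimal places: x = -12.8000, theta = -1.1705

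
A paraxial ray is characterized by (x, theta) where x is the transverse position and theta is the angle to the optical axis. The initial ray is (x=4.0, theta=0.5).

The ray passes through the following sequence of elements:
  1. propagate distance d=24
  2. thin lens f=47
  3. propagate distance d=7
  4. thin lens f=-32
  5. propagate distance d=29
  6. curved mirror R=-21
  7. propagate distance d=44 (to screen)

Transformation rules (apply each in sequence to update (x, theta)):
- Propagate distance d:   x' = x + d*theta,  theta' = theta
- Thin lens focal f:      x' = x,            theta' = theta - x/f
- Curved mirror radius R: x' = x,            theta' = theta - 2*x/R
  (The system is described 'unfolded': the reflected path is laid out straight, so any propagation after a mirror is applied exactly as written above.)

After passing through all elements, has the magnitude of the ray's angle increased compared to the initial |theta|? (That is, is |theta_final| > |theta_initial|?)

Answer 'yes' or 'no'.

Answer: yes

Derivation:
Initial: x=4.0000 theta=0.5000
After 1 (propagate distance d=24): x=16.0000 theta=0.5000
After 2 (thin lens f=47): x=16.0000 theta=15/94 (≈0.1596)
After 3 (propagate distance d=7): x=1609/94 (≈17.1170) theta=15/94 (≈0.1596)
After 4 (thin lens f=-32): x=1609/94 (≈17.1170) theta=2089/3008 (≈0.6945)
After 5 (propagate distance d=29): x=112069/3008 (≈37.2570) theta=2089/3008 (≈0.6945)
After 6 (curved mirror R=-21): x=112069/3008 (≈37.2570) theta=268007/63168 (≈4.2428)
After 7 (propagate distance d=44 (to screen)): x=14145757/63168 (≈223.9387) theta=268007/63168 (≈4.2428)
|theta_initial|=0.5000 |theta_final|=268007/63168 (≈4.2428) -> increased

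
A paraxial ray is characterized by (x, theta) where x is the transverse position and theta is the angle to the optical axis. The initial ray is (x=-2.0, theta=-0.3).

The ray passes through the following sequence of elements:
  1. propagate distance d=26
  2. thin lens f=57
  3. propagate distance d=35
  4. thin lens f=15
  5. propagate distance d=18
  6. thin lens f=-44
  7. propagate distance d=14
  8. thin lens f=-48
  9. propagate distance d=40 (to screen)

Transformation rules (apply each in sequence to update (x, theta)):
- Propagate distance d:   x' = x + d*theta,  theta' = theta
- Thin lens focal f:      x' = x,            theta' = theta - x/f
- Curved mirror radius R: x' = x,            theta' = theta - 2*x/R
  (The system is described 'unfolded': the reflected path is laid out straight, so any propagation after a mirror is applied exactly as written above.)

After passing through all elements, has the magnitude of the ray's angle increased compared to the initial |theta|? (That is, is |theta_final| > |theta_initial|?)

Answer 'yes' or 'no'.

Answer: yes

Derivation:
Initial: x=-2.0000 theta=-0.3000
After 1 (propagate distance d=26): x=-9.8000 theta=-0.3000
After 2 (thin lens f=57): x=-9.8000 theta=-73/570 (≈-0.1281)
After 3 (propagate distance d=35): x=-8141/570 (≈-14.2825) theta=-73/570 (≈-0.1281)
After 4 (thin lens f=15): x=-8141/570 (≈-14.2825) theta=3523/4275 (≈0.8241)
After 5 (propagate distance d=18): x=1571/2850 (≈0.5512) theta=3523/4275 (≈0.8241)
After 6 (thin lens f=-44): x=1571/2850 (≈0.5512) theta=314737/376200 (≈0.8366)
After 7 (propagate distance d=14): x=461369/37620 (≈12.2639) theta=314737/376200 (≈0.8366)
After 8 (thin lens f=-48): x=461369/37620 (≈12.2639) theta=9860533/9028800 (≈1.0921)
After 9 (propagate distance d=40 (to screen)): x=12628747/225720 (≈55.9487) theta=9860533/9028800 (≈1.0921)
|theta_initial|=0.3000 |theta_final|=9860533/9028800 (≈1.0921) -> increased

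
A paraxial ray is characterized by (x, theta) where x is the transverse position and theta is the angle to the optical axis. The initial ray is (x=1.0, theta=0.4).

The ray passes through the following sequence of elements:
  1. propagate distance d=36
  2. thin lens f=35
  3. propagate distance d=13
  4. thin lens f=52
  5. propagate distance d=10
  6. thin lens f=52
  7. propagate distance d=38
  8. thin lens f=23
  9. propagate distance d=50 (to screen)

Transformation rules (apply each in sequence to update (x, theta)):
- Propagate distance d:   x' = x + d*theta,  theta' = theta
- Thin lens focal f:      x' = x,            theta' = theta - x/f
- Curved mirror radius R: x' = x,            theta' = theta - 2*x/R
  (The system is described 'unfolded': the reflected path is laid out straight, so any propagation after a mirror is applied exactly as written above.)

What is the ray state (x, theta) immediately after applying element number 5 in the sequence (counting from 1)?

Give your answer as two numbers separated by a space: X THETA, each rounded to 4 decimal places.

Answer: 11.6185 -0.3262

Derivation:
Initial: x=1.0000 theta=0.4000
After 1 (propagate distance d=36): x=15.4000 theta=0.4000
After 2 (thin lens f=35): x=15.4000 theta=-0.0400
After 3 (propagate distance d=13): x=14.8800 theta=-0.0400
After 4 (thin lens f=52): x=14.8800 theta=-106/325 (≈-0.3262)
After 5 (propagate distance d=10): x=3776/325 (≈11.6185) theta=-106/325 (≈-0.3262)
Rounded to 4 decimal places: x = 11.6185, theta = -0.3262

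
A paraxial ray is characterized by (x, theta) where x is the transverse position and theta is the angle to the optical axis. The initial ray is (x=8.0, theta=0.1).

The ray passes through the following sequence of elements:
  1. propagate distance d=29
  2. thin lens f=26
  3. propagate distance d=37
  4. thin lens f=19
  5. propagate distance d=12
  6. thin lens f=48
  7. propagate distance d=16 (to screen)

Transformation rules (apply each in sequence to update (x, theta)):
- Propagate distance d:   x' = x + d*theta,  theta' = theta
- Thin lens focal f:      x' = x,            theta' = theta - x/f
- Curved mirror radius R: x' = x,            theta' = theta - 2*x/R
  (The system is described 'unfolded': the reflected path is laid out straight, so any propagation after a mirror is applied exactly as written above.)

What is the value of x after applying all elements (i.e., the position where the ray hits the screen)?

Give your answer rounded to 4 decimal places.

Initial: x=8.0000 theta=0.1000
After 1 (propagate distance d=29): x=10.9000 theta=0.1000
After 2 (thin lens f=26): x=10.9000 theta=-83/260 (≈-0.3192)
After 3 (propagate distance d=37): x=-237/260 (≈-0.9115) theta=-83/260 (≈-0.3192)
After 4 (thin lens f=19): x=-237/260 (≈-0.9115) theta=-67/247 (≈-0.2713)
After 5 (propagate distance d=12): x=-20583/4940 (≈-4.1666) theta=-67/247 (≈-0.2713)
After 6 (thin lens f=48): x=-20583/4940 (≈-4.1666) theta=-14579/79040 (≈-0.1845)
After 7 (propagate distance d=16 (to screen)): x=-17581/2470 (≈-7.1178) theta=-14579/79040 (≈-0.1845)
Rounded to 4 decimal places: x = -7.1178

Answer: -7.1178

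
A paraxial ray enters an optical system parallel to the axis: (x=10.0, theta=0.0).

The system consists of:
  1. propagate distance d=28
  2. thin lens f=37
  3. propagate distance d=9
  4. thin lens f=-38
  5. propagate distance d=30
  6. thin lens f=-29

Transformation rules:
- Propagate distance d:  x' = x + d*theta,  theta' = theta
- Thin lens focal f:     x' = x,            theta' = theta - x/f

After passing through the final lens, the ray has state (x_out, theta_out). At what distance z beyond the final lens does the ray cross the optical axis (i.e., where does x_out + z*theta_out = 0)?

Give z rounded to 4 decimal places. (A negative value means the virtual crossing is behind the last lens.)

Answer: -46.7426

Derivation:
Initial: x=10.0000 theta=0.0000
After 1 (propagate distance d=28): x=10.0000 theta=0.0000
After 2 (thin lens f=37): x=10.0000 theta=-10/37 (≈-0.2703)
After 3 (propagate distance d=9): x=280/37 (≈7.5676) theta=-10/37 (≈-0.2703)
After 4 (thin lens f=-38): x=280/37 (≈7.5676) theta=-50/703 (≈-0.0711)
After 5 (propagate distance d=30): x=3820/703 (≈5.4339) theta=-50/703 (≈-0.0711)
After 6 (thin lens f=-29): x=3820/703 (≈5.4339) theta=2370/20387 (≈0.1163)
z_focus = -x_out/theta_out = -(3820/703)/(2370/20387) = -11078/237 ≈ -46.7426
Rounded to 4 decimal places: z = -46.7426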